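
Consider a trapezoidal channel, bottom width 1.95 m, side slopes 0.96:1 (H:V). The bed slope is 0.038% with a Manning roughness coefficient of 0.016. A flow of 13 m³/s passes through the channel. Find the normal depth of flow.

Manning's equation rearranged: A R^(2/3) = nQ / (1·√S) = 0.016 × 13 / (√0.00038) = 10.67.
At y = 1.94 m: A R^(2/3) = 7.441 — too small.
At y = 2.32 m: A R^(2/3) = 10.68 — close enough.

y_n = 2.32 m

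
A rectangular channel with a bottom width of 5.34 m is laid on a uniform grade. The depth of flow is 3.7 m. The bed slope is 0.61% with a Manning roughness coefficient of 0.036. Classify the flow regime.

Flow area A = b·y = 5.34 × 3.7 = 19.76 m². Wetted perimeter P = b + 2y = 5.34 + 2×3.7 = 12.74 m.
Hydraulic radius R = A/P = 19.76/12.74 = 1.551 m.
V = (1/n) R^(2/3) √S = (1/0.036) × 1.551^(2/3) × √0.0061 = 2.907 m/s. Hydraulic depth D_h = A/T = 19.76/5.34 = 3.7 m.
Froude number Fr = V/√(g·D_h) = 2.907/√(9.81×3.7) = 0.482, which is less than 1, so the flow is subcritical.

subcritical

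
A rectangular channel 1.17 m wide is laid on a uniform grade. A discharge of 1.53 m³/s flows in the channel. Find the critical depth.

y_c = 0.559 m

For a rectangular channel, critical depth y_c = (q²/g)^(1/3) where q = Q/b = 1.53/1.17 = 1.308 m²/s.
So y_c = (1.308²/9.81)^(1/3) = 0.559 m.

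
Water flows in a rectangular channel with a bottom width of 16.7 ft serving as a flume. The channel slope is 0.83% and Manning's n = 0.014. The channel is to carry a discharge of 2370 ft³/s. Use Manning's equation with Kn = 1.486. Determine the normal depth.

Manning's equation rearranged: A R^(2/3) = nQ / (1.486·√S) = 0.014 × 2370 / (1.486 × √0.0083) = 245.1.
At y = 7.5 ft: A R^(2/3) = 313 — high.
At y = 5.37 ft: A R^(2/3) = 197.5 — low.
At y = 6.27 ft: A R^(2/3) = 245.1 — close enough.

y_n = 6.27 ft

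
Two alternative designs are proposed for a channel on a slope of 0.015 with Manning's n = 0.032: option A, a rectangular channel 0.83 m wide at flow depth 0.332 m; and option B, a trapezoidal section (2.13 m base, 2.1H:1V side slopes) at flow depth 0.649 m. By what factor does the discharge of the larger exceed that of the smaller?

Channel A: Flow area A = b·y = 0.83 × 0.332 = 0.2756 m². Wetted perimeter P = b + 2y = 0.83 + 2×0.332 = 1.494 m. Hydraulic radius R = A/P = 0.2756/1.494 = 0.1844 m. Q_A = (1/0.032)·0.2756·0.1844^(2/3)·√0.015 = 0.3417 m³/s.
Channel B: With bottom width b = 2.13 m and side slope z = 2.1: A = (b + zy)y = (2.13 + 2.1×0.649)×0.649 = 2.267 m²; P = b + 2y√(1+z²) = 2.13 + 2×0.649×2.326 = 5.149 m. Hydraulic radius R = A/P = 2.267/5.149 = 0.4403 m. Q_B = (1/0.032)·2.267·0.4403^(2/3)·√0.015 = 5.021 m³/s.
The larger discharge is 5.021 m³/s and the smaller is 0.3417 m³/s; the ratio is 14.7.

14.7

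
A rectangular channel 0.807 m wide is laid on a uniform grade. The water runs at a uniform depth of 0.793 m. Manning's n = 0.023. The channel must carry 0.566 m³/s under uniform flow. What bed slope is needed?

S = 0.0024

Flow area A = b·y = 0.807 × 0.793 = 0.64 m². Wetted perimeter P = b + 2y = 0.807 + 2×0.793 = 2.393 m.
Hydraulic radius R = A/P = 0.64/2.393 = 0.2674 m.
From Manning's equation, S = [nQ / (1 A R^(2/3))]² = [0.023 × 0.566 / (1 × 0.64 × 0.2674^(2/3))]² = 0.0024.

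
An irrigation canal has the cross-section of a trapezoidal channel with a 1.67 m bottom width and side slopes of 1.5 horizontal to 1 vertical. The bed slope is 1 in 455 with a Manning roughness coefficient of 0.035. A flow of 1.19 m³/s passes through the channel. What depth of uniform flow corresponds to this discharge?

y_n = 0.618 m

Manning's equation rearranged: A R^(2/3) = nQ / (1·√S) = 0.035 × 1.19 / (√0.002198) = 0.8884.
At y = 0.756 m: A R^(2/3) = 1.304 — over.
At y = 0.479 m: A R^(2/3) = 0.5538 — short.
At y = 0.618 m: A R^(2/3) = 0.8882 — ≈ 0.8884.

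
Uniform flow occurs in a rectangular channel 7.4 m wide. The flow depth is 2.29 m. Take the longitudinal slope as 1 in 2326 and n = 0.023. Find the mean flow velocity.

Flow area A = b·y = 7.4 × 2.29 = 16.95 m². Wetted perimeter P = b + 2y = 7.4 + 2×2.29 = 11.98 m.
Hydraulic radius R = A/P = 16.95/11.98 = 1.415 m.
From Manning's equation, V = (1/n) R^(2/3) S^(1/2) = (1/0.023) × 1.415^(2/3) × 0.0004299^(1/2) = 1.14 m/s.

V = 1.14 m/s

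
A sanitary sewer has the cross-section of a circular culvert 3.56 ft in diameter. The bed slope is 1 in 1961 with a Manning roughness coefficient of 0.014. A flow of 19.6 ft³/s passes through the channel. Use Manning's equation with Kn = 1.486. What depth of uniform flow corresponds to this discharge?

Manning's equation rearranged: A R^(2/3) = nQ / (1.486·√S) = 0.014 × 19.6 / (1.486 × √0.0005099) = 8.177.
Try y = 3.22 ft: A R^(2/3) = 9.835 — over.
Try y = 2.61 ft: A R^(2/3) = 8.174 — ≈ 8.177.

y_n = 2.61 ft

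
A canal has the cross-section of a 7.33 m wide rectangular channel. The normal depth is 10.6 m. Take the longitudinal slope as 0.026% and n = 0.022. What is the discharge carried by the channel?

Q = 111 m³/s

Flow area A = b·y = 7.33 × 10.6 = 77.7 m². Wetted perimeter P = b + 2y = 7.33 + 2×10.6 = 28.53 m.
Hydraulic radius R = A/P = 77.7/28.53 = 2.723 m.
Manning's equation: Q = (1/n) A R^(2/3) S^(1/2) = (1/0.022) × 77.7 × 2.723^(2/3) × 0.00026^(1/2) = 111 m³/s.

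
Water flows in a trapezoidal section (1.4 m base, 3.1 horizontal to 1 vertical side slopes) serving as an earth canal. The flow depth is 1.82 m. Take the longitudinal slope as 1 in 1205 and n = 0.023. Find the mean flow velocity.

V = 1.22 m/s

With bottom width b = 1.4 m and side slope z = 3.1: A = (b + zy)y = (1.4 + 3.1×1.82)×1.82 = 12.82 m²; P = b + 2y√(1+z²) = 1.4 + 2×1.82×3.257 = 13.26 m.
Hydraulic radius R = A/P = 12.82/13.26 = 0.9668 m.
From Manning's equation, V = (1/n) R^(2/3) S^(1/2) = (1/0.023) × 0.9668^(2/3) × 0.0008299^(1/2) = 1.22 m/s.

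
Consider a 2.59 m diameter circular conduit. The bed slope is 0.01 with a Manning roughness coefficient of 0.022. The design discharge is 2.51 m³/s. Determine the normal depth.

y_n = 0.655 m

Manning's equation rearranged: A R^(2/3) = nQ / (1·√S) = 0.022 × 2.51 / (√0.01) = 0.5522.
Trying y = 0.833 m: A R^(2/3) = 0.8829 — high.
Trying y = 0.548 m: A R^(2/3) = 0.3869 — low.
Trying y = 0.655 m: A R^(2/3) = 0.5526 — ≈ 0.5522.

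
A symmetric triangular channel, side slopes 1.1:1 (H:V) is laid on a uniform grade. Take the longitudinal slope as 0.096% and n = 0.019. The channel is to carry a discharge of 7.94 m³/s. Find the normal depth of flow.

y_n = 2.24 m

Manning's equation rearranged: A R^(2/3) = nQ / (1·√S) = 0.019 × 7.94 / (√0.00096) = 4.869.
Trying y = 1.89 m: A R^(2/3) = 3.096 — too small.
Trying y = 2.43 m: A R^(2/3) = 6.05 — too large.
Trying y = 2.24 m: A R^(2/3) = 4.87 — ≈ 4.869.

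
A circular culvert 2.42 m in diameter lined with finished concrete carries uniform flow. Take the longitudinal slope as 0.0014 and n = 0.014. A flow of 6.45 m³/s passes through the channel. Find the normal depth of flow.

y_n = 1.54 m

Manning's equation rearranged: A R^(2/3) = nQ / (1·√S) = 0.014 × 6.45 / (√0.0014) = 2.413.
At y = 1.06 m: A R^(2/3) = 1.306 — short.
At y = 1.82 m: A R^(2/3) = 3.01 — over.
At y = 1.54 m: A R^(2/3) = 2.414 — ≈ 2.413.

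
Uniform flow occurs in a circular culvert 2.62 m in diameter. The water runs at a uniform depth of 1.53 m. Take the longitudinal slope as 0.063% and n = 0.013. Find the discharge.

Q = 5.06 m³/s

For a circular section of diameter D = 2.62 m at depth y = 1.53 m, the central angle is θ = 2 arccos(1 − 2y/D) = 3.479 rad. Then A = (D²/8)(θ − sin θ) = 3.269 m² and P = Dθ/2 = 4.558 m.
Hydraulic radius R = A/P = 3.269/4.558 = 0.7173 m.
Manning's equation: Q = (1/n) A R^(2/3) S^(1/2) = (1/0.013) × 3.269 × 0.7173^(2/3) × 0.00063^(1/2) = 5.06 m³/s.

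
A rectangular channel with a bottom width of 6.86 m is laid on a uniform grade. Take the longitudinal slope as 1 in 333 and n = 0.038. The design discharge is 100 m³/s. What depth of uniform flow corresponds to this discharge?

Manning's equation rearranged: A R^(2/3) = nQ / (1·√S) = 0.038 × 100 / (√0.003003) = 69.34.
At y = 4.15 m: A R^(2/3) = 43.33 — short.
At y = 6.01 m: A R^(2/3) = 69.4 — ≈ 69.34.

y_n = 6.01 m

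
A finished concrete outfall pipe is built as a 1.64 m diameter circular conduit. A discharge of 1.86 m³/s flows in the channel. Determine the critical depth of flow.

y_c = 0.681 m

At critical depth, Q² T / (g A³) = 1, i.e. A³/T = Q²/g = 1.86²/9.81 = 0.3527.
At y = 0.558 m: A³/T = 0.1639 — too small.
At y = 0.846 m: A³/T = 0.8094 — too large.
At y = 0.681 m: A³/T = 0.3529 — matches.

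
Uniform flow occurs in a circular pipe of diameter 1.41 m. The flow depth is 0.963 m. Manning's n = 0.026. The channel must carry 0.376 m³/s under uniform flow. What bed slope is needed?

For a circular section of diameter D = 1.41 m at depth y = 0.963 m, the central angle is θ = 2 arccos(1 − 2y/D) = 3.891 rad. Then A = (D²/8)(θ − sin θ) = 1.136 m² and P = Dθ/2 = 2.743 m.
Hydraulic radius R = A/P = 1.136/2.743 = 0.4142 m.
From Manning's equation, S = [nQ / (1 A R^(2/3))]² = [0.026 × 0.376 / (1 × 1.136 × 0.4142^(2/3))]² = 0.00024.

S = 0.00024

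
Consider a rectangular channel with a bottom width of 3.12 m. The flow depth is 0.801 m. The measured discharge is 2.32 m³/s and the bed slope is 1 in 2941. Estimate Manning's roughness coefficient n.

n = 0.013

Flow area A = b·y = 3.12 × 0.801 = 2.499 m². Wetted perimeter P = b + 2y = 3.12 + 2×0.801 = 4.722 m.
Hydraulic radius R = A/P = 2.499/4.722 = 0.5293 m.
Rearranging Manning's equation: n = (1/Q) A R^(2/3) S^(1/2) = (1/2.32) × 2.499 × 0.5293^(2/3) × √0.00034 = 0.013.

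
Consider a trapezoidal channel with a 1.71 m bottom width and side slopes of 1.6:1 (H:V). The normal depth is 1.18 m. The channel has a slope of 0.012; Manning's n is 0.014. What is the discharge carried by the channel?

Q = 25.9 m³/s

With bottom width b = 1.71 m and side slope z = 1.6: A = (b + zy)y = (1.71 + 1.6×1.18)×1.18 = 4.246 m²; P = b + 2y√(1+z²) = 1.71 + 2×1.18×1.887 = 6.163 m.
Hydraulic radius R = A/P = 4.246/6.163 = 0.6889 m.
Manning's equation: Q = (1/n) A R^(2/3) S^(1/2) = (1/0.014) × 4.246 × 0.6889^(2/3) × 0.012^(1/2) = 25.9 m³/s.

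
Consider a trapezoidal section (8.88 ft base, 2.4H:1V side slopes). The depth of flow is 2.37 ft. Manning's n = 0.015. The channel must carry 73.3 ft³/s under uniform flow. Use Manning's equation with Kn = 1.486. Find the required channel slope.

With bottom width b = 8.88 ft and side slope z = 2.4: A = (b + zy)y = (8.88 + 2.4×2.37)×2.37 = 34.53 ft²; P = b + 2y√(1+z²) = 8.88 + 2×2.37×2.6 = 21.2 ft.
Hydraulic radius R = A/P = 34.53/21.2 = 1.628 ft.
From Manning's equation, S = [nQ / (1.486 A R^(2/3))]² = [0.015 × 73.3 / (1.486 × 34.53 × 1.628^(2/3))]² = 0.00024.

S = 0.00024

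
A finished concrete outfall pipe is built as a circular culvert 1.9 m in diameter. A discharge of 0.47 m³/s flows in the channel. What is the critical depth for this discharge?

At critical depth, Q² T / (g A³) = 1, i.e. A³/T = Q²/g = 0.47²/9.81 = 0.02252.
Trying y = 0.376 m: A³/T = 0.04152 — too large.
Trying y = 0.243 m: A³/T = 0.007455 — too small.
Trying y = 0.322 m: A³/T = 0.0226 — close enough.

y_c = 0.322 m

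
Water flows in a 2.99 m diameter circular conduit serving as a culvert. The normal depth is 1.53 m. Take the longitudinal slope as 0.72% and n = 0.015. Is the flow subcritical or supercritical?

supercritical

For a circular section of diameter D = 2.99 m at depth y = 1.53 m, the central angle is θ = 2 arccos(1 − 2y/D) = 3.188 rad. Then A = (D²/8)(θ − sin θ) = 3.615 m² and P = Dθ/2 = 4.767 m.
Hydraulic radius R = A/P = 3.615/4.767 = 0.7585 m.
V = (1/n) R^(2/3) √S = (1/0.015) × 0.7585^(2/3) × √0.0072 = 4.705 m/s. Hydraulic depth D_h = A/T = 3.615/2.989 = 1.209 m.
Froude number Fr = V/√(g·D_h) = 4.705/√(9.81×1.209) = 1.37, which is greater than 1, so the flow is supercritical.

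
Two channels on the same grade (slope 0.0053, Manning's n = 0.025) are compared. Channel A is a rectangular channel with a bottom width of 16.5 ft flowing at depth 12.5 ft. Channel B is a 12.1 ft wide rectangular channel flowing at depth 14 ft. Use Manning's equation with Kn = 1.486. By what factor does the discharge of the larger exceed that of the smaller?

1.36

Channel A: Flow area A = b·y = 16.5 × 12.5 = 206.2 ft². Wetted perimeter P = b + 2y = 16.5 + 2×12.5 = 41.5 ft. Hydraulic radius R = A/P = 206.2/41.5 = 4.97 ft. Q_A = (1.486/0.025)·206.2·4.97^(2/3)·√0.0053 = 2599 ft³/s.
Channel B: Flow area A = b·y = 12.1 × 14 = 169.4 ft². Wetted perimeter P = b + 2y = 12.1 + 2×14 = 40.1 ft. Hydraulic radius R = A/P = 169.4/40.1 = 4.224 ft. Q_B = (1.486/0.025)·169.4·4.224^(2/3)·√0.0053 = 1916 ft³/s.
The larger discharge is 2599 ft³/s and the smaller is 1916 ft³/s; the ratio is 1.36.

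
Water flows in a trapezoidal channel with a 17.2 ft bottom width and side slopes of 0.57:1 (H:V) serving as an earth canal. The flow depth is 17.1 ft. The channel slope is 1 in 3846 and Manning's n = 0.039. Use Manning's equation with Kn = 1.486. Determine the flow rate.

With bottom width b = 17.2 ft and side slope z = 0.57: A = (b + zy)y = (17.2 + 0.57×17.1)×17.1 = 460.8 ft²; P = b + 2y√(1+z²) = 17.2 + 2×17.1×1.151 = 56.57 ft.
Hydraulic radius R = A/P = 460.8/56.57 = 8.146 ft.
Manning's equation: Q = (1.486/n) A R^(2/3) S^(1/2) = (1.486/0.039) × 460.8 × 8.146^(2/3) × 0.00026^(1/2) = 1150 ft³/s.

Q = 1150 ft³/s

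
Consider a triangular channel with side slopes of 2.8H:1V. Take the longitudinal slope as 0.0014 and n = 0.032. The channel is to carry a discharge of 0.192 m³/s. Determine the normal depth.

y_n = 0.417 m

Manning's equation rearranged: A R^(2/3) = nQ / (1·√S) = 0.032 × 0.192 / (√0.0014) = 0.1642.
Try y = 0.372 m: A R^(2/3) = 0.1213 — low.
Try y = 0.527 m: A R^(2/3) = 0.3071 — high.
Try y = 0.417 m: A R^(2/3) = 0.1645 — matches.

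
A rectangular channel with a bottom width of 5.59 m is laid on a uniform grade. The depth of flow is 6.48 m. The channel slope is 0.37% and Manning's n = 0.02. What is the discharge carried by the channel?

Q = 172 m³/s

Flow area A = b·y = 5.59 × 6.48 = 36.22 m². Wetted perimeter P = b + 2y = 5.59 + 2×6.48 = 18.55 m.
Hydraulic radius R = A/P = 36.22/18.55 = 1.953 m.
Manning's equation: Q = (1/n) A R^(2/3) S^(1/2) = (1/0.02) × 36.22 × 1.953^(2/3) × 0.0037^(1/2) = 172 m³/s.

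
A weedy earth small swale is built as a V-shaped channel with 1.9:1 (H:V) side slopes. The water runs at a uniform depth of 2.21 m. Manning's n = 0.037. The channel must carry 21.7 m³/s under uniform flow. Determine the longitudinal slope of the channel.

S = 0.00771

For a triangular section with side slope z = 1.9: A = zy² = 1.9×2.21² = 9.28 m²; P = 2y√(1+z²) = 2×2.21×2.147 = 9.49 m.
Hydraulic radius R = A/P = 9.28/9.49 = 0.9778 m.
From Manning's equation, S = [nQ / (1 A R^(2/3))]² = [0.037 × 21.7 / (1 × 9.28 × 0.9778^(2/3))]² = 0.00771.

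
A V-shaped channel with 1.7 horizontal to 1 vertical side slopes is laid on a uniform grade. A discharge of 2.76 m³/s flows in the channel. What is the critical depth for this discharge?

At critical depth, Q² T / (g A³) = 1, i.e. A³/T = Q²/g = 2.76²/9.81 = 0.7765.
Try y = 0.73 m: A³/T = 0.2996 — too small.
Try y = 0.992 m: A³/T = 1.388 — too large.
Try y = 0.883 m: A³/T = 0.7757 — close enough.

y_c = 0.883 m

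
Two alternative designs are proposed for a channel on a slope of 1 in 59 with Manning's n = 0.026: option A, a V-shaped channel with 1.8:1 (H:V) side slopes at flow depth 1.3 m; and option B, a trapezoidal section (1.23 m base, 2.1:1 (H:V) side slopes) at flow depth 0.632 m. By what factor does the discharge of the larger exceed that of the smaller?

Channel A: For a triangular section with side slope z = 1.8: A = zy² = 1.8×1.3² = 3.042 m²; P = 2y√(1+z²) = 2×1.3×2.059 = 5.354 m. Hydraulic radius R = A/P = 3.042/5.354 = 0.5682 m. Q_A = (1/0.026)·3.042·0.5682^(2/3)·√0.01695 = 10.45 m³/s.
Channel B: With bottom width b = 1.23 m and side slope z = 2.1: A = (b + zy)y = (1.23 + 2.1×0.632)×0.632 = 1.616 m²; P = b + 2y√(1+z²) = 1.23 + 2×0.632×2.326 = 4.17 m. Hydraulic radius R = A/P = 1.616/4.17 = 0.3876 m. Q_B = (1/0.026)·1.616·0.3876^(2/3)·√0.01695 = 4.302 m³/s.
The larger discharge is 10.45 m³/s and the smaller is 4.302 m³/s; the ratio is 2.43.

2.43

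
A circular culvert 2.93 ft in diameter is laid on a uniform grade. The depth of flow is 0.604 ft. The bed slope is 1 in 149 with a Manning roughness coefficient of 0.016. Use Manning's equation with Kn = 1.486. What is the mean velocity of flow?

For a circular section of diameter D = 2.93 ft at depth y = 0.604 ft, the central angle is θ = 2 arccos(1 − 2y/D) = 1.885 rad. Then A = (D²/8)(θ − sin θ) = 1.002 ft² and P = Dθ/2 = 2.762 ft.
Hydraulic radius R = A/P = 1.002/2.762 = 0.363 ft.
From Manning's equation, V = (1.486/n) R^(2/3) S^(1/2) = (1.486/0.016) × 0.363^(2/3) × 0.006711^(1/2) = 3.87 ft/s.

V = 3.87 ft/s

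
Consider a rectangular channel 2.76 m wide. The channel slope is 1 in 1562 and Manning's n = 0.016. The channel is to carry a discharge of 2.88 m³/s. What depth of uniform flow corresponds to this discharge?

Manning's equation rearranged: A R^(2/3) = nQ / (1·√S) = 0.016 × 2.88 / (√0.0006402) = 1.821.
Trying y = 0.811 m: A R^(2/3) = 1.43 — short.
Trying y = 0.963 m: A R^(2/3) = 1.821 — ≈ 1.821.

y_n = 0.963 m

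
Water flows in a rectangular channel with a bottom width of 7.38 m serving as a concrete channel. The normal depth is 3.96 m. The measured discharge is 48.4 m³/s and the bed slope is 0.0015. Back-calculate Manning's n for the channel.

Flow area A = b·y = 7.38 × 3.96 = 29.22 m². Wetted perimeter P = b + 2y = 7.38 + 2×3.96 = 15.3 m.
Hydraulic radius R = A/P = 29.22/15.3 = 1.91 m.
Rearranging Manning's equation: n = (1/Q) A R^(2/3) S^(1/2) = (1/48.4) × 29.22 × 1.91^(2/3) × √0.0015 = 0.036.

n = 0.036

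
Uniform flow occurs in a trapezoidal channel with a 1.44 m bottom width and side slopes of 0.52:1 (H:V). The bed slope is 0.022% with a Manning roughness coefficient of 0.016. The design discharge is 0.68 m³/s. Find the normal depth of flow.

y_n = 0.716 m

Manning's equation rearranged: A R^(2/3) = nQ / (1·√S) = 0.016 × 0.68 / (√0.00022) = 0.7335.
Trying y = 0.632 m: A R^(2/3) = 0.5969 — short.
Trying y = 0.805 m: A R^(2/3) = 0.8912 — over.
Trying y = 0.716 m: A R^(2/3) = 0.7334 — close enough.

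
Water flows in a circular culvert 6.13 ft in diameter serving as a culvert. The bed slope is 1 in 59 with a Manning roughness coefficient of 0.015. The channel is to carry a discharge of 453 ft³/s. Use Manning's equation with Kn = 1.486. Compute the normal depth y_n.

Manning's equation rearranged: A R^(2/3) = nQ / (1.486·√S) = 0.015 × 453 / (1.486 × √0.01695) = 35.12.
At y = 5.27 ft: A R^(2/3) = 40.75 — too large.
At y = 3.23 ft: A R^(2/3) = 21.42 — too small.
At y = 4.53 ft: A R^(2/3) = 35.15 — close enough.

y_n = 4.53 ft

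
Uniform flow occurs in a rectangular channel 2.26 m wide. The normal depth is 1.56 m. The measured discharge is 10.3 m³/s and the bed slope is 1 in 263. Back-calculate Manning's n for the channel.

Flow area A = b·y = 2.26 × 1.56 = 3.526 m². Wetted perimeter P = b + 2y = 2.26 + 2×1.56 = 5.38 m.
Hydraulic radius R = A/P = 3.526/5.38 = 0.6553 m.
Rearranging Manning's equation: n = (1/Q) A R^(2/3) S^(1/2) = (1/10.3) × 3.526 × 0.6553^(2/3) × √0.003802 = 0.0159.

n = 0.0159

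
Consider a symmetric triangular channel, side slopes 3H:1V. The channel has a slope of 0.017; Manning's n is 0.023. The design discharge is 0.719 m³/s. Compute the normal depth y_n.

y_n = 0.368 m

Manning's equation rearranged: A R^(2/3) = nQ / (1·√S) = 0.023 × 0.719 / (√0.017) = 0.1268.
At y = 0.32 m: A R^(2/3) = 0.08741 — short.
At y = 0.404 m: A R^(2/3) = 0.1628 — over.
At y = 0.368 m: A R^(2/3) = 0.1269 — matches.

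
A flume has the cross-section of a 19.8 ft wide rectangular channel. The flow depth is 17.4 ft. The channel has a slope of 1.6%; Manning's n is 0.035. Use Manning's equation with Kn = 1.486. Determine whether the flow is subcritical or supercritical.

subcritical

Flow area A = b·y = 19.8 × 17.4 = 344.5 ft². Wetted perimeter P = b + 2y = 19.8 + 2×17.4 = 54.6 ft.
Hydraulic radius R = A/P = 344.5/54.6 = 6.31 ft.
V = (1.486/n) R^(2/3) √S = (1.486/0.035) × 6.31^(2/3) × √0.016 = 18.34 ft/s. Hydraulic depth D_h = A/T = 344.5/19.8 = 17.4 ft.
Froude number Fr = V/√(g·D_h) = 18.34/√(32.2×17.4) = 0.775, which is less than 1, so the flow is subcritical.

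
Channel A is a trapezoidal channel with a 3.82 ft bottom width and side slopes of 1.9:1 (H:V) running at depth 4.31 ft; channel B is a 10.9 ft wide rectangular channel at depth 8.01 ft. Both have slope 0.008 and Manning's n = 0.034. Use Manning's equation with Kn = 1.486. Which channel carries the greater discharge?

Channel A: With bottom width b = 3.82 ft and side slope z = 1.9: A = (b + zy)y = (3.82 + 1.9×4.31)×4.31 = 51.76 ft²; P = b + 2y√(1+z²) = 3.82 + 2×4.31×2.147 = 22.33 ft. Hydraulic radius R = A/P = 51.76/22.33 = 2.318 ft. Q_A = (1.486/0.034)·51.76·2.318^(2/3)·√0.008 = 354.4 ft³/s.
Channel B: Flow area A = b·y = 10.9 × 8.01 = 87.31 ft². Wetted perimeter P = b + 2y = 10.9 + 2×8.01 = 26.92 ft. Hydraulic radius R = A/P = 87.31/26.92 = 3.243 ft. Q_B = (1.486/0.034)·87.31·3.243^(2/3)·√0.008 = 747.8 ft³/s.
Q_A = 354.4 ft³/s vs Q_B = 747.8 ft³/s, so channel B carries more.

channel B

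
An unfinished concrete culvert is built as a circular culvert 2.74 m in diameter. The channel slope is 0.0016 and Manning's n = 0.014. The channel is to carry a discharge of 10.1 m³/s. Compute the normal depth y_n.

y_n = 1.81 m

Manning's equation rearranged: A R^(2/3) = nQ / (1·√S) = 0.014 × 10.1 / (√0.0016) = 3.535.
At y = 2.01 m: A R^(2/3) = 4.07 — high.
At y = 1.43 m: A R^(2/3) = 2.462 — low.
At y = 1.81 m: A R^(2/3) = 3.546 — ≈ 3.535.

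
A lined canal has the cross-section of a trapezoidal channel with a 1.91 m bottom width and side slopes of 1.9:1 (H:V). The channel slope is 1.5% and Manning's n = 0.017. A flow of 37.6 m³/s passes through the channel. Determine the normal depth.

Manning's equation rearranged: A R^(2/3) = nQ / (1·√S) = 0.017 × 37.6 / (√0.015) = 5.219.
Trying y = 1.04 m: A R^(2/3) = 2.982 — too small.
Trying y = 1.36 m: A R^(2/3) = 5.217 — ≈ 5.219.

y_n = 1.36 m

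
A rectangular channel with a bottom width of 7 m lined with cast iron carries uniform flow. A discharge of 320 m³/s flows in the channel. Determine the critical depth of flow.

y_c = 5.97 m

For a rectangular channel, critical depth y_c = (q²/g)^(1/3) where q = Q/b = 320/7 = 45.71 m²/s.
So y_c = (45.71²/9.81)^(1/3) = 5.97 m.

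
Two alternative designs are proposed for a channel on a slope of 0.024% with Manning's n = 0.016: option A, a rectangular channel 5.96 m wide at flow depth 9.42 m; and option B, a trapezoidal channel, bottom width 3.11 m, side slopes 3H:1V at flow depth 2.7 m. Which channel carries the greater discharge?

Channel A: Flow area A = b·y = 5.96 × 9.42 = 56.14 m². Wetted perimeter P = b + 2y = 5.96 + 2×9.42 = 24.8 m. Hydraulic radius R = A/P = 56.14/24.8 = 2.264 m. Q_A = (1/0.016)·56.14·2.264^(2/3)·√0.00024 = 93.72 m³/s.
Channel B: With bottom width b = 3.11 m and side slope z = 3: A = (b + zy)y = (3.11 + 3×2.7)×2.7 = 30.27 m²; P = b + 2y√(1+z²) = 3.11 + 2×2.7×3.162 = 20.19 m. Hydraulic radius R = A/P = 30.27/20.19 = 1.499 m. Q_B = (1/0.016)·30.27·1.499^(2/3)·√0.00024 = 38.39 m³/s.
Q_A = 93.72 m³/s vs Q_B = 38.39 m³/s, so channel A carries more.

channel A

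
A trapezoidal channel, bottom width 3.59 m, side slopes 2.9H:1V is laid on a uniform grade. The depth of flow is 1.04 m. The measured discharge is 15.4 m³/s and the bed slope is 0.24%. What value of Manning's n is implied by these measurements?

With bottom width b = 3.59 m and side slope z = 2.9: A = (b + zy)y = (3.59 + 2.9×1.04)×1.04 = 6.87 m²; P = b + 2y√(1+z²) = 3.59 + 2×1.04×3.068 = 9.971 m.
Hydraulic radius R = A/P = 6.87/9.971 = 0.6891 m.
Rearranging Manning's equation: n = (1/Q) A R^(2/3) S^(1/2) = (1/15.4) × 6.87 × 0.6891^(2/3) × √0.0024 = 0.0171.

n = 0.0171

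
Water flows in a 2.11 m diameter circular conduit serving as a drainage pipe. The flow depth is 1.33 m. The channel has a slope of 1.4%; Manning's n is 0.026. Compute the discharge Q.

Q = 7.52 m³/s

For a circular section of diameter D = 2.11 m at depth y = 1.33 m, the central angle is θ = 2 arccos(1 − 2y/D) = 3.669 rad. Then A = (D²/8)(θ − sin θ) = 2.322 m² and P = Dθ/2 = 3.871 m.
Hydraulic radius R = A/P = 2.322/3.871 = 0.5999 m.
Manning's equation: Q = (1/n) A R^(2/3) S^(1/2) = (1/0.026) × 2.322 × 0.5999^(2/3) × 0.014^(1/2) = 7.52 m³/s.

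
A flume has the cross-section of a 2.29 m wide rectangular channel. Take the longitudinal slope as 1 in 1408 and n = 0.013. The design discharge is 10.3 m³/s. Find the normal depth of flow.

Manning's equation rearranged: A R^(2/3) = nQ / (1·√S) = 0.013 × 10.3 / (√0.0007102) = 5.024.
Try y = 1.94 m: A R^(2/3) = 3.569 — low.
Try y = 2.78 m: A R^(2/3) = 5.536 — high.
Try y = 2.56 m: A R^(2/3) = 5.015 — matches.

y_n = 2.56 m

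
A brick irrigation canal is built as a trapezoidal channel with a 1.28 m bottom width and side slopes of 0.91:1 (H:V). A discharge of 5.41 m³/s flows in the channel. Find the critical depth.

y_c = 0.966 m

At critical depth, Q² T / (g A³) = 1, i.e. A³/T = Q²/g = 5.41²/9.81 = 2.983.
Trying y = 0.685 m: A³/T = 0.8772 — short.
Trying y = 1.11 m: A³/T = 4.977 — over.
Trying y = 0.966 m: A³/T = 2.986 — close enough.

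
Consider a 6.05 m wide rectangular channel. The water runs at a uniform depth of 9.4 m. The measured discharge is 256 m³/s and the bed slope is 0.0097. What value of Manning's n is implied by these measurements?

n = 0.038

Flow area A = b·y = 6.05 × 9.4 = 56.87 m². Wetted perimeter P = b + 2y = 6.05 + 2×9.4 = 24.85 m.
Hydraulic radius R = A/P = 56.87/24.85 = 2.289 m.
Rearranging Manning's equation: n = (1/Q) A R^(2/3) S^(1/2) = (1/256) × 56.87 × 2.289^(2/3) × √0.0097 = 0.038.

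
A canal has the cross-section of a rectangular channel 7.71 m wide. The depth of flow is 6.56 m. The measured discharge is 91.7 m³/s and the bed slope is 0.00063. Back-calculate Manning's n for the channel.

n = 0.025

Flow area A = b·y = 7.71 × 6.56 = 50.58 m². Wetted perimeter P = b + 2y = 7.71 + 2×6.56 = 20.83 m.
Hydraulic radius R = A/P = 50.58/20.83 = 2.428 m.
Rearranging Manning's equation: n = (1/Q) A R^(2/3) S^(1/2) = (1/91.7) × 50.58 × 2.428^(2/3) × √0.00063 = 0.025.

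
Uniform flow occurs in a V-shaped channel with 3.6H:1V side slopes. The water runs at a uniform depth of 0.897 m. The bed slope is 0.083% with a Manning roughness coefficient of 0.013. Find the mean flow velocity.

V = 1.27 m/s

For a triangular section with side slope z = 3.6: A = zy² = 3.6×0.897² = 2.897 m²; P = 2y√(1+z²) = 2×0.897×3.736 = 6.703 m.
Hydraulic radius R = A/P = 2.897/6.703 = 0.4321 m.
From Manning's equation, V = (1/n) R^(2/3) S^(1/2) = (1/0.013) × 0.4321^(2/3) × 0.00083^(1/2) = 1.27 m/s.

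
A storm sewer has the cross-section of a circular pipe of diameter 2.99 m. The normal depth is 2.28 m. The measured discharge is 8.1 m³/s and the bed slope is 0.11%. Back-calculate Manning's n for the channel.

For a circular section of diameter D = 2.99 m at depth y = 2.28 m, the central angle is θ = 2 arccos(1 − 2y/D) = 4.247 rad. Then A = (D²/8)(θ − sin θ) = 5.745 m² and P = Dθ/2 = 6.35 m.
Hydraulic radius R = A/P = 5.745/6.35 = 0.9048 m.
Rearranging Manning's equation: n = (1/Q) A R^(2/3) S^(1/2) = (1/8.1) × 5.745 × 0.9048^(2/3) × √0.0011 = 0.022.

n = 0.022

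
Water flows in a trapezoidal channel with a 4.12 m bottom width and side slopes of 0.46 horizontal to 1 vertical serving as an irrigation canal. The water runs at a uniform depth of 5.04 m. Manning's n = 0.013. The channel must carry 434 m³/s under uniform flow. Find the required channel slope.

S = 0.011

With bottom width b = 4.12 m and side slope z = 0.46: A = (b + zy)y = (4.12 + 0.46×5.04)×5.04 = 32.45 m²; P = b + 2y√(1+z²) = 4.12 + 2×5.04×1.101 = 15.22 m.
Hydraulic radius R = A/P = 32.45/15.22 = 2.133 m.
From Manning's equation, S = [nQ / (1 A R^(2/3))]² = [0.013 × 434 / (1 × 32.45 × 2.133^(2/3))]² = 0.011.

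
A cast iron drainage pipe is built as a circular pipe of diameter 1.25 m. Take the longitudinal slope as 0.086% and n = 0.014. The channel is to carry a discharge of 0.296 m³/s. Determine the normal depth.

Manning's equation rearranged: A R^(2/3) = nQ / (1·√S) = 0.014 × 0.296 / (√0.00086) = 0.1413.
Trying y = 0.357 m: A R^(2/3) = 0.1006 — short.
Trying y = 0.426 m: A R^(2/3) = 0.1413 — close enough.

y_n = 0.426 m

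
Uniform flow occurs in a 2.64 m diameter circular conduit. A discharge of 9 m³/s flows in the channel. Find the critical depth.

y_c = 1.34 m

At critical depth, Q² T / (g A³) = 1, i.e. A³/T = Q²/g = 9²/9.81 = 8.257.
Try y = 1.16 m: A³/T = 4.738 — too small.
Try y = 1.52 m: A³/T = 13.31 — too large.
Try y = 1.34 m: A³/T = 8.225 — close enough.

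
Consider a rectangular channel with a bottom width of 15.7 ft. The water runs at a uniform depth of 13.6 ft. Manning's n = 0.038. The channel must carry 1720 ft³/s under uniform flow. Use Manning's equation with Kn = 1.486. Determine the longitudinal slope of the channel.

S = 0.00499

Flow area A = b·y = 15.7 × 13.6 = 213.5 ft². Wetted perimeter P = b + 2y = 15.7 + 2×13.6 = 42.9 ft.
Hydraulic radius R = A/P = 213.5/42.9 = 4.977 ft.
From Manning's equation, S = [nQ / (1.486 A R^(2/3))]² = [0.038 × 1720 / (1.486 × 213.5 × 4.977^(2/3))]² = 0.00499.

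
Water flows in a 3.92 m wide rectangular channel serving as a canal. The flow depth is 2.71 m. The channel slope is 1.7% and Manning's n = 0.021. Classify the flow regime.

supercritical

Flow area A = b·y = 3.92 × 2.71 = 10.62 m². Wetted perimeter P = b + 2y = 3.92 + 2×2.71 = 9.34 m.
Hydraulic radius R = A/P = 10.62/9.34 = 1.137 m.
V = (1/n) R^(2/3) √S = (1/0.021) × 1.137^(2/3) × √0.017 = 6.765 m/s. Hydraulic depth D_h = A/T = 10.62/3.92 = 2.71 m.
Froude number Fr = V/√(g·D_h) = 6.765/√(9.81×2.71) = 1.31, which is greater than 1, so the flow is supercritical.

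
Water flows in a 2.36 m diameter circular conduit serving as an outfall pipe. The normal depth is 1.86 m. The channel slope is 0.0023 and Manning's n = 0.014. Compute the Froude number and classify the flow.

subcritical

For a circular section of diameter D = 2.36 m at depth y = 1.86 m, the central angle is θ = 2 arccos(1 − 2y/D) = 4.37 rad. Then A = (D²/8)(θ − sin θ) = 3.698 m² and P = Dθ/2 = 5.156 m.
Hydraulic radius R = A/P = 3.698/5.156 = 0.7172 m.
V = (1/n) R^(2/3) √S = (1/0.014) × 0.7172^(2/3) × √0.0023 = 2.745 m/s. Hydraulic depth D_h = A/T = 3.698/1.929 = 1.917 m.
Froude number Fr = V/√(g·D_h) = 2.745/√(9.81×1.917) = 0.633, which is less than 1, so the flow is subcritical.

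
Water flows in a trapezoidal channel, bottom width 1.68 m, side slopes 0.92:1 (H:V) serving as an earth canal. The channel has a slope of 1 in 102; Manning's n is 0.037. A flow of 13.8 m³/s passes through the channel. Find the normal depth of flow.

y_n = 1.72 m

Manning's equation rearranged: A R^(2/3) = nQ / (1·√S) = 0.037 × 13.8 / (√0.009804) = 5.157.
Try y = 1.54 m: A R^(2/3) = 4.155 — low.
Try y = 1.96 m: A R^(2/3) = 6.71 — high.
Try y = 1.72 m: A R^(2/3) = 5.165 — matches.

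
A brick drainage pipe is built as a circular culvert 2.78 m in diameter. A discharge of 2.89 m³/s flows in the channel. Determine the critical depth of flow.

At critical depth, Q² T / (g A³) = 1, i.e. A³/T = Q²/g = 2.89²/9.81 = 0.8514.
Try y = 0.597 m: A³/T = 0.3834 — short.
Try y = 0.854 m: A³/T = 1.546 — over.
Try y = 0.732 m: A³/T = 0.8494 — matches.

y_c = 0.732 m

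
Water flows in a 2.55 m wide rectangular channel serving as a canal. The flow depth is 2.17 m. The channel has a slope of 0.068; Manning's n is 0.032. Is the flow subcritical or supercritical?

Flow area A = b·y = 2.55 × 2.17 = 5.533 m². Wetted perimeter P = b + 2y = 2.55 + 2×2.17 = 6.89 m.
Hydraulic radius R = A/P = 5.533/6.89 = 0.8031 m.
V = (1/n) R^(2/3) √S = (1/0.032) × 0.8031^(2/3) × √0.068 = 7.041 m/s. Hydraulic depth D_h = A/T = 5.533/2.55 = 2.17 m.
Froude number Fr = V/√(g·D_h) = 7.041/√(9.81×2.17) = 1.53, which is greater than 1, so the flow is supercritical.

supercritical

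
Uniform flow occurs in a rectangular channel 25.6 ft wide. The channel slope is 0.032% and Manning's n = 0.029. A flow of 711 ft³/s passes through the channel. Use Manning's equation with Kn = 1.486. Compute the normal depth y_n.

Manning's equation rearranged: A R^(2/3) = nQ / (1.486·√S) = 0.029 × 711 / (1.486 × √0.00032) = 775.7.
Try y = 11.8 ft: A R^(2/3) = 1013 — over.
Try y = 8.69 ft: A R^(2/3) = 665.7 — short.
Try y = 9.7 ft: A R^(2/3) = 775.4 — matches.

y_n = 9.7 ft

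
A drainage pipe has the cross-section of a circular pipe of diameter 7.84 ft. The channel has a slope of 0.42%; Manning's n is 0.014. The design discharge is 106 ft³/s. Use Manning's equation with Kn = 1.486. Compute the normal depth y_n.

Manning's equation rearranged: A R^(2/3) = nQ / (1.486·√S) = 0.014 × 106 / (1.486 × √0.0042) = 15.41.
Trying y = 1.74 ft: A R^(2/3) = 8.167 — low.
Trying y = 2.4 ft: A R^(2/3) = 15.4 — close enough.

y_n = 2.4 ft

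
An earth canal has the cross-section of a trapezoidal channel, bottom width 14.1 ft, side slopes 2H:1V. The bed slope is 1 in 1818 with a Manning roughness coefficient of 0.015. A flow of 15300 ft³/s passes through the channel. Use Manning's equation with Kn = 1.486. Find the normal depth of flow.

y_n = 22.2 ft

Manning's equation rearranged: A R^(2/3) = nQ / (1.486·√S) = 0.015 × 15300 / (1.486 × √0.0005501) = 6585.
Trying y = 15.9 ft: A R^(2/3) = 3055 — short.
Trying y = 24.5 ft: A R^(2/3) = 8327 — over.
Trying y = 22.2 ft: A R^(2/3) = 6599 — matches.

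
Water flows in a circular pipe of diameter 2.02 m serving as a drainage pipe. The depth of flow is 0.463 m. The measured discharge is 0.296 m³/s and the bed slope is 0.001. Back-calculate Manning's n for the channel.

For a circular section of diameter D = 2.02 m at depth y = 0.463 m, the central angle is θ = 2 arccos(1 − 2y/D) = 1.997 rad. Then A = (D²/8)(θ − sin θ) = 0.5541 m² and P = Dθ/2 = 2.017 m.
Hydraulic radius R = A/P = 0.5541/2.017 = 0.2747 m.
Rearranging Manning's equation: n = (1/Q) A R^(2/3) S^(1/2) = (1/0.296) × 0.5541 × 0.2747^(2/3) × √0.001 = 0.025.

n = 0.025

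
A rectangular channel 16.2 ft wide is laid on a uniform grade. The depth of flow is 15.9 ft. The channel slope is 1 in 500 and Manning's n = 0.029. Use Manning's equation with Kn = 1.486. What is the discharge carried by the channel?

Q = 1810 ft³/s

Flow area A = b·y = 16.2 × 15.9 = 257.6 ft². Wetted perimeter P = b + 2y = 16.2 + 2×15.9 = 48 ft.
Hydraulic radius R = A/P = 257.6/48 = 5.366 ft.
Manning's equation: Q = (1.486/n) A R^(2/3) S^(1/2) = (1.486/0.029) × 257.6 × 5.366^(2/3) × 0.002^(1/2) = 1810 ft³/s.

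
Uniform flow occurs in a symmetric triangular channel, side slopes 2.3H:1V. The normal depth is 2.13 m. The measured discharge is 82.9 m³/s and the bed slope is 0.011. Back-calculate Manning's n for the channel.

n = 0.013

For a triangular section with side slope z = 2.3: A = zy² = 2.3×2.13² = 10.43 m²; P = 2y√(1+z²) = 2×2.13×2.508 = 10.68 m.
Hydraulic radius R = A/P = 10.43/10.68 = 0.9767 m.
Rearranging Manning's equation: n = (1/Q) A R^(2/3) S^(1/2) = (1/82.9) × 10.43 × 0.9767^(2/3) × √0.011 = 0.013.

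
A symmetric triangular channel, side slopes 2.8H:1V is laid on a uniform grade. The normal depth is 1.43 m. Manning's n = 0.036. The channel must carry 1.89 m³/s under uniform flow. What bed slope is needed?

For a triangular section with side slope z = 2.8: A = zy² = 2.8×1.43² = 5.726 m²; P = 2y√(1+z²) = 2×1.43×2.973 = 8.503 m.
Hydraulic radius R = A/P = 5.726/8.503 = 0.6733 m.
From Manning's equation, S = [nQ / (1 A R^(2/3))]² = [0.036 × 1.89 / (1 × 5.726 × 0.6733^(2/3))]² = 0.000239.

S = 0.000239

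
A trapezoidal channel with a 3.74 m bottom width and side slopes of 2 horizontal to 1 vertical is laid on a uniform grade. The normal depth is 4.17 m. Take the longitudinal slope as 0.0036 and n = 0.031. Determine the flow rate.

Q = 167 m³/s

With bottom width b = 3.74 m and side slope z = 2: A = (b + zy)y = (3.74 + 2×4.17)×4.17 = 50.37 m²; P = b + 2y√(1+z²) = 3.74 + 2×4.17×2.236 = 22.39 m.
Hydraulic radius R = A/P = 50.37/22.39 = 2.25 m.
Manning's equation: Q = (1/n) A R^(2/3) S^(1/2) = (1/0.031) × 50.37 × 2.25^(2/3) × 0.0036^(1/2) = 167 m³/s.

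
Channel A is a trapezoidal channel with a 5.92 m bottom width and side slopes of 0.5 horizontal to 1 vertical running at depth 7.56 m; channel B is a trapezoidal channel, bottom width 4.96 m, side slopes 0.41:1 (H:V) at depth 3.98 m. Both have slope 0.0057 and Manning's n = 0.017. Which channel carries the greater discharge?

Channel A: With bottom width b = 5.92 m and side slope z = 0.5: A = (b + zy)y = (5.92 + 0.5×7.56)×7.56 = 73.33 m²; P = b + 2y√(1+z²) = 5.92 + 2×7.56×1.118 = 22.82 m. Hydraulic radius R = A/P = 73.33/22.82 = 3.213 m. Q_A = (1/0.017)·73.33·3.213^(2/3)·√0.0057 = 709.1 m³/s.
Channel B: With bottom width b = 4.96 m and side slope z = 0.41: A = (b + zy)y = (4.96 + 0.41×3.98)×3.98 = 26.24 m²; P = b + 2y√(1+z²) = 4.96 + 2×3.98×1.081 = 13.56 m. Hydraulic radius R = A/P = 26.24/13.56 = 1.934 m. Q_B = (1/0.017)·26.24·1.934^(2/3)·√0.0057 = 180.9 m³/s.
Q_A = 709.1 m³/s vs Q_B = 180.9 m³/s, so channel A carries more.

channel A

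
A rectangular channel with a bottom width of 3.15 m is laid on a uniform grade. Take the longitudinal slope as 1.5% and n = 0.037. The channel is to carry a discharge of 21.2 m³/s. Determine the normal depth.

Manning's equation rearranged: A R^(2/3) = nQ / (1·√S) = 0.037 × 21.2 / (√0.015) = 6.405.
At y = 2.54 m: A R^(2/3) = 7.852 — too large.
At y = 1.53 m: A R^(2/3) = 4.07 — too small.
At y = 2.16 m: A R^(2/3) = 6.393 — matches.

y_n = 2.16 m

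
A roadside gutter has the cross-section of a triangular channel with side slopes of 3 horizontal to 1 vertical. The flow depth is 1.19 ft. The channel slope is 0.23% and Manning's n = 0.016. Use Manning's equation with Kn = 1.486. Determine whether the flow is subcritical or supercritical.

For a triangular section with side slope z = 3: A = zy² = 3×1.19² = 4.248 ft²; P = 2y√(1+z²) = 2×1.19×3.162 = 7.526 ft.
Hydraulic radius R = A/P = 4.248/7.526 = 0.5645 ft.
V = (1.486/n) R^(2/3) √S = (1.486/0.016) × 0.5645^(2/3) × √0.0023 = 3.042 ft/s. Hydraulic depth D_h = A/T = 4.248/7.14 = 0.595 ft.
Froude number Fr = V/√(g·D_h) = 3.042/√(32.2×0.595) = 0.695, which is less than 1, so the flow is subcritical.

subcritical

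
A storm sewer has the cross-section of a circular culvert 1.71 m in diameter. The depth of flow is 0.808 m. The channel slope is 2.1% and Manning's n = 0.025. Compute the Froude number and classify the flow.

For a circular section of diameter D = 1.71 m at depth y = 0.808 m, the central angle is θ = 2 arccos(1 − 2y/D) = 3.032 rad. Then A = (D²/8)(θ − sin θ) = 1.068 m² and P = Dθ/2 = 2.592 m.
Hydraulic radius R = A/P = 1.068/2.592 = 0.412 m.
V = (1/n) R^(2/3) √S = (1/0.025) × 0.412^(2/3) × √0.021 = 3.21 m/s. Hydraulic depth D_h = A/T = 1.068/1.707 = 0.6255 m.
Froude number Fr = V/√(g·D_h) = 3.21/√(9.81×0.6255) = 1.3, which is greater than 1, so the flow is supercritical.

supercritical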